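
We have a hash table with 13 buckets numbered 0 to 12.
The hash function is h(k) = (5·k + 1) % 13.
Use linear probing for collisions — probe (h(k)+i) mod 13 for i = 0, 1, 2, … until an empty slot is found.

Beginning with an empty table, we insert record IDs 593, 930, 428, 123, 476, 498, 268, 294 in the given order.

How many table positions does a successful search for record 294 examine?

5

593: h=2 -> slot 2
930: h=10 -> slot 10
428: h=9 -> slot 9
123: h=5 -> slot 5
476: h=2, probe 2,3 -> slot 3
498: h=8 -> slot 8
268: h=2, probe 2,3,4 -> slot 4
294: h=2, probe 2,3,4,5,6 -> slot 6
Table: [—, —, 593, 476, 268, 123, 294, —, 498, 428, 930, —, —]
Lookup 294: h=2, probe 2,3,4,5,6 → found at 6.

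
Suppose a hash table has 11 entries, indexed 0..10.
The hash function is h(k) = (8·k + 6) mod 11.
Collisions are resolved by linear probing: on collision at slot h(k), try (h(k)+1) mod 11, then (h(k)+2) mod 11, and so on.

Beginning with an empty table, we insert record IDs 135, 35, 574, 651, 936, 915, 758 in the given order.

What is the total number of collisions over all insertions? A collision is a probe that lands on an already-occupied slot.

135 hashes to 8; slot 8 is free → place at 8.
35 hashes to 0; slot 0 is free → place at 0.
574 hashes to 0; 0 taken → place at 1.
651 hashes to 0; 0,1 taken → place at 2.
936 hashes to 3; slot 3 is free → place at 3.
915 hashes to 0; 0,1,2,3 taken → place at 4.
758 hashes to 9; slot 9 is free → place at 9.
Table: [35, 574, 651, 936, 915, -, -, -, 135, 758, -]

7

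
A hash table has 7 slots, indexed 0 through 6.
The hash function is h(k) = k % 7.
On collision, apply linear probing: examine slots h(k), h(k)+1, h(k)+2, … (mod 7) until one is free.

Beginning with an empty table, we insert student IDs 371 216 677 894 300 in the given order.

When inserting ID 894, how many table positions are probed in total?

4

371: h=0 → slot 0
216: h=6 → slot 6
677: h=5 → slot 5
894: h=5, probe 5,6,0,1 → slot 1
300: h=6, probe 6,0,1,2 → slot 2
Table: [371, 894, 300, —, —, 677, 216]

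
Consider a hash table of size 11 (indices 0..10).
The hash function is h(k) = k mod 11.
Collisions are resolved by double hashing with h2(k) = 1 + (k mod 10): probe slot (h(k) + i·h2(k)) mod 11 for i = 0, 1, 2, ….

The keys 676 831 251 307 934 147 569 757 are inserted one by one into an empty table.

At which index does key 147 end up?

1

676 hashes to 5; slot 5 is free -> place at 5.
831 hashes to 6; slot 6 is free -> place at 6.
251 hashes to 9; slot 9 is free -> place at 9.
307 hashes to 10; slot 10 is free -> place at 10.
934 hashes to 10, h2=5; 10 taken -> place at 4.
147 hashes to 4, h2=8; 4 taken -> place at 1.
569 hashes to 8; slot 8 is free -> place at 8.
757 hashes to 9, h2=8; 9,6 taken -> place at 3.
Table: [_, 147, _, 757, 934, 676, 831, _, 569, 251, 307]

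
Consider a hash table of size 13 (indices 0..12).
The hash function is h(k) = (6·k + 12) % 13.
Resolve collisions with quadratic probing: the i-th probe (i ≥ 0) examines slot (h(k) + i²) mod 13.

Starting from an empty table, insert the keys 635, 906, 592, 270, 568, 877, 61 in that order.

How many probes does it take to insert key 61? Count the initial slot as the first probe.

4

635 hashes to 0; slot 0 is free → place at 0.
906 hashes to 1; slot 1 is free → place at 1.
592 hashes to 2; slot 2 is free → place at 2.
270 hashes to 7; slot 7 is free → place at 7.
568 hashes to 1; 1,2 taken → place at 5.
877 hashes to 9; slot 9 is free → place at 9.
61 hashes to 1; 1,2,5 taken → place at 10.
Table: [635, 906, 592, _, _, 568, _, 270, _, 877, 61, _, _]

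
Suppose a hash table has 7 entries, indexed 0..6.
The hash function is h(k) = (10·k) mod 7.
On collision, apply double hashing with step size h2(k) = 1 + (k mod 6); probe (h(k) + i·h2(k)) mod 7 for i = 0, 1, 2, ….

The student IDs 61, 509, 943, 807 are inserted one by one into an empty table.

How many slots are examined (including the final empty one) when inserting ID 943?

61: h=1 → slot 1
509: h=1, h2=6, probe 1,0 → slot 0
943: h=1, h2=2, probe 1,3 → slot 3
807: h=6 → slot 6
Table: [509, 61, -, 943, -, -, 807]

2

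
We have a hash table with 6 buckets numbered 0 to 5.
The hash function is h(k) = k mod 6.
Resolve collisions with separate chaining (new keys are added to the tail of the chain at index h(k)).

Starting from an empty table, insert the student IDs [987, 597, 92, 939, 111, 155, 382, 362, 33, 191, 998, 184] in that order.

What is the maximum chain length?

5

987 → bucket 3
597 → bucket 3 (collision)
92 → bucket 2
939 → bucket 3 (collision)
111 → bucket 3 (collision)
155 → bucket 5
382 → bucket 4
362 → bucket 2 (collision)
33 → bucket 3 (collision)
191 → bucket 5 (collision)
998 → bucket 2 (collision)
184 → bucket 4 (collision)
Final buckets:
0: -
1: -
2: 92 -> 362 -> 998
3: 987 -> 597 -> 939 -> 111 -> 33
4: 382 -> 184
5: 155 -> 191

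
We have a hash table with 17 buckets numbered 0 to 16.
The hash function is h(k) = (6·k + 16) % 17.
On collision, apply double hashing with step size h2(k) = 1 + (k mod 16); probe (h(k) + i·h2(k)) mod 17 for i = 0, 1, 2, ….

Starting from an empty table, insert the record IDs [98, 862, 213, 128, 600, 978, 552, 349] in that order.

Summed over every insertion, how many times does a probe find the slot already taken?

98 hashes to 9; slot 9 is free => place at 9.
862 hashes to 3; slot 3 is free => place at 3.
213 hashes to 2; slot 2 is free => place at 2.
128 hashes to 2, h2=1; 2,3 taken => place at 4.
600 hashes to 12; slot 12 is free => place at 12.
978 hashes to 2, h2=3; 2 taken => place at 5.
552 hashes to 13; slot 13 is free => place at 13.
349 hashes to 2, h2=14; 2 taken => place at 16.
Table: [_, _, 213, 862, 128, 978, _, _, _, 98, _, _, 600, 552, _, _, 349]

4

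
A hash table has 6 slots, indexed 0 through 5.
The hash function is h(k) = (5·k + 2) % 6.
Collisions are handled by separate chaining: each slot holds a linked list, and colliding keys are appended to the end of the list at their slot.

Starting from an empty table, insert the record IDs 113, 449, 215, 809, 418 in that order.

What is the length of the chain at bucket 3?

113 → bucket 3
449 → bucket 3 (collision)
215 → bucket 3 (collision)
809 → bucket 3 (collision)
418 → bucket 4
Final buckets:
0: .
1: .
2: .
3: 113 -> 449 -> 215 -> 809
4: 418
5: .

4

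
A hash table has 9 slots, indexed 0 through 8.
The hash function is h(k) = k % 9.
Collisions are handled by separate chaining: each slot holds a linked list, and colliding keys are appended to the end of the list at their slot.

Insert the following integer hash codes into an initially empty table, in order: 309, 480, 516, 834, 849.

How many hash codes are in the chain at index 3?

309 -> bucket 3
480 -> bucket 3 (collision)
516 -> bucket 3 (collision)
834 -> bucket 6
849 -> bucket 3 (collision)
Final buckets:
0: _
1: _
2: _
3: 309 -> 480 -> 516 -> 849
4: _
5: _
6: 834
7: _
8: _

4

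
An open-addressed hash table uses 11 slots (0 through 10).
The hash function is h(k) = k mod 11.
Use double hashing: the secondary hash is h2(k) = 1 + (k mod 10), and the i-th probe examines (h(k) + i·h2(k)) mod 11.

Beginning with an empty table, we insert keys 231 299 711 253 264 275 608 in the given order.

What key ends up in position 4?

231 hashes to 0; slot 0 is free -> place at 0.
299 hashes to 2; slot 2 is free -> place at 2.
711 hashes to 7; slot 7 is free -> place at 7.
253 hashes to 0, h2=4; 0 taken -> place at 4.
264 hashes to 0, h2=5; 0 taken -> place at 5.
275 hashes to 0, h2=6; 0 taken -> place at 6.
608 hashes to 3; slot 3 is free -> place at 3.
Table: [231, —, 299, 608, 253, 264, 275, 711, —, —, —]

253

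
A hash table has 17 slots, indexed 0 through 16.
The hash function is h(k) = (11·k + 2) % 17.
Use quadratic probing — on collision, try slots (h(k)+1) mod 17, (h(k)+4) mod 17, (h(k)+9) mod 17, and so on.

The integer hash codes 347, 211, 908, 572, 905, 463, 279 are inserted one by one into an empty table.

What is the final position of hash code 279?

347 hashes to 11; slot 11 is free → place at 11.
211 hashes to 11; 11 taken → place at 12.
908 hashes to 11; 11,12 taken → place at 15.
572 hashes to 4; slot 4 is free → place at 4.
905 hashes to 12; 12 taken → place at 13.
463 hashes to 12; 12,13 taken → place at 16.
279 hashes to 11; 11,12,15 taken → place at 3.
Table: [∅, ∅, ∅, 279, 572, ∅, ∅, ∅, ∅, ∅, ∅, 347, 211, 905, ∅, 908, 463]

3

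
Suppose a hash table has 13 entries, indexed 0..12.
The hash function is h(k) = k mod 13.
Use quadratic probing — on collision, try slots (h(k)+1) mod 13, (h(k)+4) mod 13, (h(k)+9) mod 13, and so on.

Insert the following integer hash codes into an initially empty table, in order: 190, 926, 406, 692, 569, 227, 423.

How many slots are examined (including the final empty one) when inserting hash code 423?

190: h=8 -> slot 8
926: h=3 -> slot 3
406: h=3, probe 3,4 -> slot 4
692: h=3, probe 3,4,7 -> slot 7
569: h=10 -> slot 10
227: h=6 -> slot 6
423: h=7, probe 7,8,11 -> slot 11
Table: [-, -, -, 926, 406, -, 227, 692, 190, -, 569, 423, -]

3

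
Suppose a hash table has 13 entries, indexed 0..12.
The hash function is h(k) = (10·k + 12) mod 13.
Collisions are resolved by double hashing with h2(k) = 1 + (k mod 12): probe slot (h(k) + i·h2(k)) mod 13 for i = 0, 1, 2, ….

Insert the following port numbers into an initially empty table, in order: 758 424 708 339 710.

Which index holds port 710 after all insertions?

4

Insert 758: h=0, slot 0 empty → index 0.
Insert 424: h=1, slot 1 empty → index 1.
Insert 708: h=7, slot 7 empty → index 7.
Insert 339: h=9, slot 9 empty → index 9.
Insert 710: h=1, h2=3, slot 1 occupied → index 4.
Table: [758, 424, ∅, ∅, 710, ∅, ∅, 708, ∅, 339, ∅, ∅, ∅]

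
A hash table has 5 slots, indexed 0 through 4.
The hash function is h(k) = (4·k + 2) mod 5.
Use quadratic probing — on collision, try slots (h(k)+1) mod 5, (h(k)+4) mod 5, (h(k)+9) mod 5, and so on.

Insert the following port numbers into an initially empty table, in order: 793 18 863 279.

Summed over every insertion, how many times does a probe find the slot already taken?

5

793 hashes to 4; slot 4 is free -> place at 4.
18 hashes to 4; 4 taken -> place at 0.
863 hashes to 4; 4,0 taken -> place at 3.
279 hashes to 3; 3,4 taken -> place at 2.
Table: [18, ∅, 279, 863, 793]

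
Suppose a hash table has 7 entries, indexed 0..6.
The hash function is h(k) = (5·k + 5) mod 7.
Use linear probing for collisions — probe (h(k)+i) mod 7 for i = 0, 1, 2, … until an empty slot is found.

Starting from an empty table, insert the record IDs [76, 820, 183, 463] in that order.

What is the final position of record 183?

4

76: h=0 -> slot 0
820: h=3 -> slot 3
183: h=3, probe 3,4 -> slot 4
463: h=3, probe 3,4,5 -> slot 5
Table: [76, _, _, 820, 183, 463, _]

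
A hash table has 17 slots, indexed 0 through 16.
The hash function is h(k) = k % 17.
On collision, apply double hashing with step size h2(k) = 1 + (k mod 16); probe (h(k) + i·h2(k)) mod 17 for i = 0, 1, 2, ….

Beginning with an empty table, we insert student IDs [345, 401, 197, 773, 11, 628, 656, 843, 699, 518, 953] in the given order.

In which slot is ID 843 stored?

345: h=5 -> slot 5
401: h=10 -> slot 10
197: h=10, h2=6, probe 10,16 -> slot 16
773: h=8 -> slot 8
11: h=11 -> slot 11
628: h=16, h2=5, probe 16,4 -> slot 4
656: h=10, h2=1, probe 10,11,12 -> slot 12
843: h=10, h2=12, probe 10,5,0 -> slot 0
699: h=2 -> slot 2
518: h=8, h2=7, probe 8,15 -> slot 15
953: h=1 -> slot 1
Table: [843, 953, 699, -, 628, 345, -, -, 773, -, 401, 11, 656, -, -, 518, 197]

0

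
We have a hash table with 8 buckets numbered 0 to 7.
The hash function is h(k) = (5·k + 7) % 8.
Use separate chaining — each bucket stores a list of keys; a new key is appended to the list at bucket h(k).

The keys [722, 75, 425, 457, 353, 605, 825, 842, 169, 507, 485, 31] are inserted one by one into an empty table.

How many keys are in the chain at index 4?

5

722 → bucket 1
75 → bucket 6
425 → bucket 4
457 → bucket 4 (collision)
353 → bucket 4 (collision)
605 → bucket 0
825 → bucket 4 (collision)
842 → bucket 1 (collision)
169 → bucket 4 (collision)
507 → bucket 6 (collision)
485 → bucket 0 (collision)
31 → bucket 2
Final buckets:
0: 605 -> 485
1: 722 -> 842
2: 31
3: .
4: 425 -> 457 -> 353 -> 825 -> 169
5: .
6: 75 -> 507
7: .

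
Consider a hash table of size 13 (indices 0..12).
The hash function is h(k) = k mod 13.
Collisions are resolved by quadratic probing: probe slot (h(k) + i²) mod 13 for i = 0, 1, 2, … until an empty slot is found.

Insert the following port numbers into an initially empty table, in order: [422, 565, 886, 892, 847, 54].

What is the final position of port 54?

Insert 422: h=6, slot 6 empty → index 6.
Insert 565: h=6, slot 6 occupied → index 7.
Insert 886: h=2, slot 2 empty → index 2.
Insert 892: h=8, slot 8 empty → index 8.
Insert 847: h=2, slot 2 occupied → index 3.
Insert 54: h=2, slots 2,3,6 occupied → index 11.
Table: [., ., 886, 847, ., ., 422, 565, 892, ., ., 54, .]

11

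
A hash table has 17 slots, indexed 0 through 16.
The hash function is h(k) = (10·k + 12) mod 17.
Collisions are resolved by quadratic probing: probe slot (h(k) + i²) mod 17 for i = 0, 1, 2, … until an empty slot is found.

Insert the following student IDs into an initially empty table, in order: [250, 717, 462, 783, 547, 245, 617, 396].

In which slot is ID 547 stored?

Insert 250: h=13, slot 13 empty => index 13.
Insert 717: h=8, slot 8 empty => index 8.
Insert 462: h=8, slot 8 occupied => index 9.
Insert 783: h=5, slot 5 empty => index 5.
Insert 547: h=8, slots 8,9 occupied => index 12.
Insert 245: h=14, slot 14 empty => index 14.
Insert 617: h=11, slot 11 empty => index 11.
Insert 396: h=11, slots 11,12 occupied => index 15.
Table: [—, —, —, —, —, 783, —, —, 717, 462, —, 617, 547, 250, 245, 396, —]

12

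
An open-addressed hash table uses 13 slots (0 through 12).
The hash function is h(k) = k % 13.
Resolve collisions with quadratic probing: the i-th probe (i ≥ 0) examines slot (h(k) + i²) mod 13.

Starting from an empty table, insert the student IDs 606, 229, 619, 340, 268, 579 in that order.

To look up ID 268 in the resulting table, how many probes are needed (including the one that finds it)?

Insert 606: h=8, slot 8 empty => index 8.
Insert 229: h=8, slot 8 occupied => index 9.
Insert 619: h=8, slots 8,9 occupied => index 12.
Insert 340: h=2, slot 2 empty => index 2.
Insert 268: h=8, slots 8,9,12 occupied => index 4.
Insert 579: h=7, slot 7 empty => index 7.
Table: [—, —, 340, —, 268, —, —, 579, 606, 229, —, —, 619]
Lookup 268: h=8, probe 8,9,12,4 → found at 4.

4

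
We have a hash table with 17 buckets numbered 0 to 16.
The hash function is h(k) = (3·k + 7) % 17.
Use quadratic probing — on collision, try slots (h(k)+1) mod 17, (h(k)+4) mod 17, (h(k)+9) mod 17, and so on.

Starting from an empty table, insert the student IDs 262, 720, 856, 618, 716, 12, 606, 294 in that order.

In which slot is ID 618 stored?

262: h=11 => slot 11
720: h=8 => slot 8
856: h=8, probe 8,9 => slot 9
618: h=8, probe 8,9,12 => slot 12
716: h=13 => slot 13
12: h=9, probe 9,10 => slot 10
606: h=6 => slot 6
294: h=5 => slot 5
Table: [∅, ∅, ∅, ∅, ∅, 294, 606, ∅, 720, 856, 12, 262, 618, 716, ∅, ∅, ∅]

12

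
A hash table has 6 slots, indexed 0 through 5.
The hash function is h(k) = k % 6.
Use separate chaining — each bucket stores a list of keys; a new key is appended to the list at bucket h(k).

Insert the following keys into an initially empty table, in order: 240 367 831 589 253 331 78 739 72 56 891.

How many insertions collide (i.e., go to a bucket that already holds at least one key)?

7

240 → bucket 0
367 → bucket 1
831 → bucket 3
589 → bucket 1 (collision)
253 → bucket 1 (collision)
331 → bucket 1 (collision)
78 → bucket 0 (collision)
739 → bucket 1 (collision)
72 → bucket 0 (collision)
56 → bucket 2
891 → bucket 3 (collision)
Final buckets:
0: 240 -> 78 -> 72
1: 367 -> 589 -> 253 -> 331 -> 739
2: 56
3: 831 -> 891
4: _
5: _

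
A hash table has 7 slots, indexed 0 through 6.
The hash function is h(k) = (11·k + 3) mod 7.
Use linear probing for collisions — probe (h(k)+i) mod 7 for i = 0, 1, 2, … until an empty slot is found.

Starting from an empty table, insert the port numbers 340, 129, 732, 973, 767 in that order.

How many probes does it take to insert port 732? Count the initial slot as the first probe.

Insert 340: h=5, slot 5 empty -> index 5.
Insert 129: h=1, slot 1 empty -> index 1.
Insert 732: h=5, slot 5 occupied -> index 6.
Insert 973: h=3, slot 3 empty -> index 3.
Insert 767: h=5, slots 5,6 occupied -> index 0.
Table: [767, 129, ∅, 973, ∅, 340, 732]

2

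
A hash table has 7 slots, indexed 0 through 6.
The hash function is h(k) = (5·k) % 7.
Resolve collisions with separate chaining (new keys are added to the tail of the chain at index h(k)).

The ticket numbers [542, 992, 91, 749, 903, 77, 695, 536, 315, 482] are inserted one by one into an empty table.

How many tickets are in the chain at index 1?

1

Insert 542: h=1, bucket 1 empty -> new chain.
Insert 992: h=4, bucket 4 empty -> new chain.
Insert 91: h=0, bucket 0 empty -> new chain.
Insert 749: h=0, bucket 0 nonempty -> append to chain.
Insert 903: h=0, bucket 0 nonempty -> append to chain.
Insert 77: h=0, bucket 0 nonempty -> append to chain.
Insert 695: h=3, bucket 3 empty -> new chain.
Insert 536: h=6, bucket 6 empty -> new chain.
Insert 315: h=0, bucket 0 nonempty -> append to chain.
Insert 482: h=2, bucket 2 empty -> new chain.
Final buckets:
0: 91 -> 749 -> 903 -> 77 -> 315
1: 542
2: 482
3: 695
4: 992
5: _
6: 536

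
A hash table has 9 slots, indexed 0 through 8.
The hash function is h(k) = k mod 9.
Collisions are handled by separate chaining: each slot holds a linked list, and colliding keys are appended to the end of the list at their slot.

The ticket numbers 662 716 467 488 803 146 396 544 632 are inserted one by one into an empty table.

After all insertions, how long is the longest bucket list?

4

Insert 662: h=5, bucket 5 empty → new chain.
Insert 716: h=5, bucket 5 nonempty → append to chain.
Insert 467: h=8, bucket 8 empty → new chain.
Insert 488: h=2, bucket 2 empty → new chain.
Insert 803: h=2, bucket 2 nonempty → append to chain.
Insert 146: h=2, bucket 2 nonempty → append to chain.
Insert 396: h=0, bucket 0 empty → new chain.
Insert 544: h=4, bucket 4 empty → new chain.
Insert 632: h=2, bucket 2 nonempty → append to chain.
Final buckets:
0: 396
1: —
2: 488 -> 803 -> 146 -> 632
3: —
4: 544
5: 662 -> 716
6: —
7: —
8: 467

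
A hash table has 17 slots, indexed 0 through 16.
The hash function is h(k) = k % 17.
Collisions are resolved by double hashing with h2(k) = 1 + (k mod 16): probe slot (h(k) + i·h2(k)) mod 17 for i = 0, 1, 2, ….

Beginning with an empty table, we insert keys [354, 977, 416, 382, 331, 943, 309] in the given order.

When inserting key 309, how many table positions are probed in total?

Insert 354: h=14, slot 14 empty → index 14.
Insert 977: h=8, slot 8 empty → index 8.
Insert 416: h=8, h2=1, slot 8 occupied → index 9.
Insert 382: h=8, h2=15, slot 8 occupied → index 6.
Insert 331: h=8, h2=12, slot 8 occupied → index 3.
Insert 943: h=8, h2=16, slot 8 occupied → index 7.
Insert 309: h=3, h2=6, slots 3,9 occupied → index 15.
Table: [—, —, —, 331, —, —, 382, 943, 977, 416, —, —, —, —, 354, 309, —]

3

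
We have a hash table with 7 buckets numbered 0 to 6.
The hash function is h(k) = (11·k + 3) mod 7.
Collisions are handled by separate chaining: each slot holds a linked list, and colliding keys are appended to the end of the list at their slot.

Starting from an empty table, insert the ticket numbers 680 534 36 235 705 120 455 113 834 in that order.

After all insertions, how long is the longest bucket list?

Insert 680: h=0, bucket 0 empty -> new chain.
Insert 534: h=4, bucket 4 empty -> new chain.
Insert 36: h=0, bucket 0 nonempty -> append to chain.
Insert 235: h=5, bucket 5 empty -> new chain.
Insert 705: h=2, bucket 2 empty -> new chain.
Insert 120: h=0, bucket 0 nonempty -> append to chain.
Insert 455: h=3, bucket 3 empty -> new chain.
Insert 113: h=0, bucket 0 nonempty -> append to chain.
Insert 834: h=0, bucket 0 nonempty -> append to chain.
Final buckets:
0: 680 -> 36 -> 120 -> 113 -> 834
1: —
2: 705
3: 455
4: 534
5: 235
6: —

5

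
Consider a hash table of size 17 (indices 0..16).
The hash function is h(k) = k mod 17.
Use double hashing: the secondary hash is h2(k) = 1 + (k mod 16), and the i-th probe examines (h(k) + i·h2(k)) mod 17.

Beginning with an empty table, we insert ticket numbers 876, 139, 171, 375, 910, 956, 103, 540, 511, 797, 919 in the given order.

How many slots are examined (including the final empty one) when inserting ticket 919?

876: h=9 → slot 9
139: h=3 → slot 3
171: h=1 → slot 1
375: h=1, h2=8, probe 1,9,0 → slot 0
910: h=9, h2=15, probe 9,7 → slot 7
956: h=4 → slot 4
103: h=1, h2=8, probe 1,9,0,8 → slot 8
540: h=13 → slot 13
511: h=1, h2=16, probe 1,0,16 → slot 16
797: h=15 → slot 15
919: h=1, h2=8, probe 1,9,0,8,16,7,15,6 → slot 6
Table: [375, 171, _, 139, 956, _, 919, 910, 103, 876, _, _, _, 540, _, 797, 511]

8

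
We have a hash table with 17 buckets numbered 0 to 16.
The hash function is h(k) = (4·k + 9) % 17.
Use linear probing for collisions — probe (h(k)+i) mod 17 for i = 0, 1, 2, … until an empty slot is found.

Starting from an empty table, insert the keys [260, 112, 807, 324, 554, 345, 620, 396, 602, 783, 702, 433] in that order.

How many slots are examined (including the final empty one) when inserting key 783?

6

260: h=12 → slot 12
112: h=15 → slot 15
807: h=7 → slot 7
324: h=13 → slot 13
554: h=15, probe 15,16 → slot 16
345: h=12, probe 12,13,14 → slot 14
620: h=7, probe 7,8 → slot 8
396: h=12, probe 12,13,14,15,16,0 → slot 0
602: h=3 → slot 3
783: h=13, probe 13,14,15,16,0,1 → slot 1
702: h=12, probe 12,13,14,15,16,0,1,2 → slot 2
433: h=7, probe 7,8,9 → slot 9
Table: [396, 783, 702, 602, -, -, -, 807, 620, 433, -, -, 260, 324, 345, 112, 554]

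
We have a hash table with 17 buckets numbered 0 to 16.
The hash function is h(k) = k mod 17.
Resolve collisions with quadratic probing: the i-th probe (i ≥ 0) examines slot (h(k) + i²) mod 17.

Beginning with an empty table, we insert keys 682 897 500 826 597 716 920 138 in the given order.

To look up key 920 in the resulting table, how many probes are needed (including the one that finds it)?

4

682 hashes to 2; slot 2 is free => place at 2.
897 hashes to 13; slot 13 is free => place at 13.
500 hashes to 7; slot 7 is free => place at 7.
826 hashes to 10; slot 10 is free => place at 10.
597 hashes to 2; 2 taken => place at 3.
716 hashes to 2; 2,3 taken => place at 6.
920 hashes to 2; 2,3,6 taken => place at 11.
138 hashes to 2; 2,3,6,11 taken => place at 1.
Table: [_, 138, 682, 597, _, _, 716, 500, _, _, 826, 920, _, 897, _, _, _]
Lookup 920: h=2, probe 2,3,6,11 → found at 11.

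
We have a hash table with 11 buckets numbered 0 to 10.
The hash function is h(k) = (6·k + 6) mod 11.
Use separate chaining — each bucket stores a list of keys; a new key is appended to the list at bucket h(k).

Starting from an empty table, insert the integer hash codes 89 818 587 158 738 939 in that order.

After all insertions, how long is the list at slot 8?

4

Insert 89: h=1, bucket 1 empty -> new chain.
Insert 818: h=8, bucket 8 empty -> new chain.
Insert 587: h=8, bucket 8 nonempty -> append to chain.
Insert 158: h=8, bucket 8 nonempty -> append to chain.
Insert 738: h=1, bucket 1 nonempty -> append to chain.
Insert 939: h=8, bucket 8 nonempty -> append to chain.
Final buckets:
0: ∅
1: 89 -> 738
2: ∅
3: ∅
4: ∅
5: ∅
6: ∅
7: ∅
8: 818 -> 587 -> 158 -> 939
9: ∅
10: ∅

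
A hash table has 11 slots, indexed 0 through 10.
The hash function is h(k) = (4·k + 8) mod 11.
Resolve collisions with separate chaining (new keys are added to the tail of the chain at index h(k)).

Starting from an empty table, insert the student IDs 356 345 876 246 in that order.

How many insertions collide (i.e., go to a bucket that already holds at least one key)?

Insert 356: h=2, bucket 2 empty -> new chain.
Insert 345: h=2, bucket 2 nonempty -> append to chain.
Insert 876: h=3, bucket 3 empty -> new chain.
Insert 246: h=2, bucket 2 nonempty -> append to chain.
Final buckets:
0: .
1: .
2: 356 -> 345 -> 246
3: 876
4: .
5: .
6: .
7: .
8: .
9: .
10: .

2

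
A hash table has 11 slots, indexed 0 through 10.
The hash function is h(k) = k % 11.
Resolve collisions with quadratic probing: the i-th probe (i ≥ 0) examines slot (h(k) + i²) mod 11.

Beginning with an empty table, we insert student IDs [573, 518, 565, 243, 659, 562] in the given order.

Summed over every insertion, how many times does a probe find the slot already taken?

Insert 573: h=1, slot 1 empty => index 1.
Insert 518: h=1, slot 1 occupied => index 2.
Insert 565: h=4, slot 4 empty => index 4.
Insert 243: h=1, slots 1,2 occupied => index 5.
Insert 659: h=10, slot 10 empty => index 10.
Insert 562: h=1, slots 1,2,5,10 occupied => index 6.
Table: [., 573, 518, ., 565, 243, 562, ., ., ., 659]

7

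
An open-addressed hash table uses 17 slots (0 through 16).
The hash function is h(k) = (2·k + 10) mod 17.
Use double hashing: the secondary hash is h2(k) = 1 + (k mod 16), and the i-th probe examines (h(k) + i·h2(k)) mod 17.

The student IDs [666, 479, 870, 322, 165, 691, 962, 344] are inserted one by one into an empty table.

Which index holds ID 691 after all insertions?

2

Insert 666: h=16, slot 16 empty => index 16.
Insert 479: h=16, h2=16, slot 16 occupied => index 15.
Insert 870: h=16, h2=7, slot 16 occupied => index 6.
Insert 322: h=8, slot 8 empty => index 8.
Insert 165: h=0, slot 0 empty => index 0.
Insert 691: h=15, h2=4, slot 15 occupied => index 2.
Insert 962: h=13, slot 13 empty => index 13.
Insert 344: h=1, slot 1 empty => index 1.
Table: [165, 344, 691, —, —, —, 870, —, 322, —, —, —, —, 962, —, 479, 666]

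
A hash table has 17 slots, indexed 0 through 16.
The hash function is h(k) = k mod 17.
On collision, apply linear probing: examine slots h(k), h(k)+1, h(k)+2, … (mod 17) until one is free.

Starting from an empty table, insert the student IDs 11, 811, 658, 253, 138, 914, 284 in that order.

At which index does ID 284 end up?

11 hashes to 11; slot 11 is free -> place at 11.
811 hashes to 12; slot 12 is free -> place at 12.
658 hashes to 12; 12 taken -> place at 13.
253 hashes to 15; slot 15 is free -> place at 15.
138 hashes to 2; slot 2 is free -> place at 2.
914 hashes to 13; 13 taken -> place at 14.
284 hashes to 12; 12,13,14,15 taken -> place at 16.
Table: [-, -, 138, -, -, -, -, -, -, -, -, 11, 811, 658, 914, 253, 284]

16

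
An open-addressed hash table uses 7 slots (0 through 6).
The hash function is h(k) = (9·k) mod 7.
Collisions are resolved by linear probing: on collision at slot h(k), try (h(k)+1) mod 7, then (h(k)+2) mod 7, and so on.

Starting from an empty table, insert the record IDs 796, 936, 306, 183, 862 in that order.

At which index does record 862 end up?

796 hashes to 3; slot 3 is free → place at 3.
936 hashes to 3; 3 taken → place at 4.
306 hashes to 3; 3,4 taken → place at 5.
183 hashes to 2; slot 2 is free → place at 2.
862 hashes to 2; 2,3,4,5 taken → place at 6.
Table: [_, _, 183, 796, 936, 306, 862]

6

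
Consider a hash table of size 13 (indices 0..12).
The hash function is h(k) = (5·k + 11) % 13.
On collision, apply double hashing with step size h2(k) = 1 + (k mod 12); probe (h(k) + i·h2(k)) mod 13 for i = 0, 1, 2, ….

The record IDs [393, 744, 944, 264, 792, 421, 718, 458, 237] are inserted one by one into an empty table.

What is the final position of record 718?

393: h=0 => slot 0
744: h=0, h2=1, probe 0,1 => slot 1
944: h=12 => slot 12
264: h=5 => slot 5
792: h=6 => slot 6
421: h=10 => slot 10
718: h=0, h2=11, probe 0,11 => slot 11
458: h=0, h2=3, probe 0,3 => slot 3
237: h=0, h2=10, probe 0,10,7 => slot 7
Table: [393, 744, ∅, 458, ∅, 264, 792, 237, ∅, ∅, 421, 718, 944]

11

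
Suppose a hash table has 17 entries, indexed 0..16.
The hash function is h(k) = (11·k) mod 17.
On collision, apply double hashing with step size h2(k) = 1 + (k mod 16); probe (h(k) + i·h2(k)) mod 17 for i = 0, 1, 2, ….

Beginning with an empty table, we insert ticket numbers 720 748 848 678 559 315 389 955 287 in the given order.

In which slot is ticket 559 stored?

720 hashes to 15; slot 15 is free -> place at 15.
748 hashes to 0; slot 0 is free -> place at 0.
848 hashes to 12; slot 12 is free -> place at 12.
678 hashes to 12, h2=7; 12 taken -> place at 2.
559 hashes to 12, h2=16; 12 taken -> place at 11.
315 hashes to 14; slot 14 is free -> place at 14.
389 hashes to 12, h2=6; 12 taken -> place at 1.
955 hashes to 16; slot 16 is free -> place at 16.
287 hashes to 12, h2=16; 12,11 taken -> place at 10.
Table: [748, 389, 678, -, -, -, -, -, -, -, 287, 559, 848, -, 315, 720, 955]

11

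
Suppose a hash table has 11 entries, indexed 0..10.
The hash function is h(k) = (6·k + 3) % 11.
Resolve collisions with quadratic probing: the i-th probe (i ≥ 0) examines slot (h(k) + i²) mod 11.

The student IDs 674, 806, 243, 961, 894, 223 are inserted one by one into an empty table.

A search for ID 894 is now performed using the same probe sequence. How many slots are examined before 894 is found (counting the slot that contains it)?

3

674 hashes to 10; slot 10 is free → place at 10.
806 hashes to 10; 10 taken → place at 0.
243 hashes to 9; slot 9 is free → place at 9.
961 hashes to 5; slot 5 is free → place at 5.
894 hashes to 10; 10,0 taken → place at 3.
223 hashes to 10; 10,0,3 taken → place at 8.
Table: [806, -, -, 894, -, 961, -, -, 223, 243, 674]
Lookup 894: h=10, probe 10,0,3 → found at 3.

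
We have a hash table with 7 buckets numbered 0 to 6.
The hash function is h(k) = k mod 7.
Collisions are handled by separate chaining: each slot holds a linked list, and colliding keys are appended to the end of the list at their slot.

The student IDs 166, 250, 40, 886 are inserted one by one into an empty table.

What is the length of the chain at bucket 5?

166 -> bucket 5
250 -> bucket 5 (collision)
40 -> bucket 5 (collision)
886 -> bucket 4
Final buckets:
0: —
1: —
2: —
3: —
4: 886
5: 166 -> 250 -> 40
6: —

3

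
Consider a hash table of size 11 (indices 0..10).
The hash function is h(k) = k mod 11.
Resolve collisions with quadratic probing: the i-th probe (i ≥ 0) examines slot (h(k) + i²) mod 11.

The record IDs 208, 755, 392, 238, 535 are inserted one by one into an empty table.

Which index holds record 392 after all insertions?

208: h=10 -> slot 10
755: h=7 -> slot 7
392: h=7, probe 7,8 -> slot 8
238: h=7, probe 7,8,0 -> slot 0
535: h=7, probe 7,8,0,5 -> slot 5
Table: [238, —, —, —, —, 535, —, 755, 392, —, 208]

8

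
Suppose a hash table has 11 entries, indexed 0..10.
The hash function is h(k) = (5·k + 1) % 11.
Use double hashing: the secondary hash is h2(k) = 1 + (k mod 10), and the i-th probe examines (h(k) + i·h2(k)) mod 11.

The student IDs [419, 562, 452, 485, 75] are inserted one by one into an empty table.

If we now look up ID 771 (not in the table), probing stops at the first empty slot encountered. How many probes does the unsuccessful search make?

419: h=6 => slot 6
562: h=6, h2=3, probe 6,9 => slot 9
452: h=6, h2=3, probe 6,9,1 => slot 1
485: h=6, h2=6, probe 6,1,7 => slot 7
75: h=2 => slot 2
Table: [—, 452, 75, —, —, —, 419, 485, —, 562, —]
Lookup 771: h=6, h2=2, probe 6,8 → slot 8 empty, not found.

2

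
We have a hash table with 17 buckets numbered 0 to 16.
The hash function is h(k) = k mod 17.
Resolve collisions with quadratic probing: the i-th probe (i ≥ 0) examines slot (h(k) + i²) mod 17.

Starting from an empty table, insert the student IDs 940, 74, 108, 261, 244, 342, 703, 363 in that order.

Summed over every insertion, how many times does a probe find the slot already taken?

940: h=5 => slot 5
74: h=6 => slot 6
108: h=6, probe 6,7 => slot 7
261: h=6, probe 6,7,10 => slot 10
244: h=6, probe 6,7,10,15 => slot 15
342: h=2 => slot 2
703: h=6, probe 6,7,10,15,5,14 => slot 14
363: h=6, probe 6,7,10,15,5,14,8 => slot 8
Table: [., ., 342, ., ., 940, 74, 108, 363, ., 261, ., ., ., 703, 244, .]

17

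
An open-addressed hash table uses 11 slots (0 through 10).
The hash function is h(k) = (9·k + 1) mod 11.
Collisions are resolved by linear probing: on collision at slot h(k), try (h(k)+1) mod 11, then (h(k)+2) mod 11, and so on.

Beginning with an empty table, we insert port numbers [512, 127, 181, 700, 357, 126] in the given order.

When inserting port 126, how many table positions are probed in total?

Insert 512: h=0, slot 0 empty → index 0.
Insert 127: h=0, slot 0 occupied → index 1.
Insert 181: h=2, slot 2 empty → index 2.
Insert 700: h=9, slot 9 empty → index 9.
Insert 357: h=2, slot 2 occupied → index 3.
Insert 126: h=2, slots 2,3 occupied → index 4.
Table: [512, 127, 181, 357, 126, _, _, _, _, 700, _]

3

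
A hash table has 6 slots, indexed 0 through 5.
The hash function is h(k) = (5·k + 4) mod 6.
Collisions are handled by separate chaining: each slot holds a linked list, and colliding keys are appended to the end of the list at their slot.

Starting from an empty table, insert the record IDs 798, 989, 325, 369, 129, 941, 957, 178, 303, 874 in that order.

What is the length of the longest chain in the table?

798 -> bucket 4
989 -> bucket 5
325 -> bucket 3
369 -> bucket 1
129 -> bucket 1 (collision)
941 -> bucket 5 (collision)
957 -> bucket 1 (collision)
178 -> bucket 0
303 -> bucket 1 (collision)
874 -> bucket 0 (collision)
Final buckets:
0: 178 -> 874
1: 369 -> 129 -> 957 -> 303
2: ∅
3: 325
4: 798
5: 989 -> 941

4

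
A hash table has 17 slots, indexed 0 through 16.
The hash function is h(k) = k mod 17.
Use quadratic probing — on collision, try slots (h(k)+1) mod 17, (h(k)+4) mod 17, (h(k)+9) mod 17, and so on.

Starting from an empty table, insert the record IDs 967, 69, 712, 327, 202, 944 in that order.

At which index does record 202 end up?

Insert 967: h=15, slot 15 empty → index 15.
Insert 69: h=1, slot 1 empty → index 1.
Insert 712: h=15, slot 15 occupied → index 16.
Insert 327: h=4, slot 4 empty → index 4.
Insert 202: h=15, slots 15,16 occupied → index 2.
Insert 944: h=9, slot 9 empty → index 9.
Table: [—, 69, 202, —, 327, —, —, —, —, 944, —, —, —, —, —, 967, 712]

2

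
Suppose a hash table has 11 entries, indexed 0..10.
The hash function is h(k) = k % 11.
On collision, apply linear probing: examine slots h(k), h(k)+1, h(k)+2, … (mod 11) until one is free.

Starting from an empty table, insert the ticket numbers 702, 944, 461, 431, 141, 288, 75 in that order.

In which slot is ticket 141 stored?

1

702: h=9 → slot 9
944: h=9, probe 9,10 → slot 10
461: h=10, probe 10,0 → slot 0
431: h=2 → slot 2
141: h=9, probe 9,10,0,1 → slot 1
288: h=2, probe 2,3 → slot 3
75: h=9, probe 9,10,0,1,2,3,4 → slot 4
Table: [461, 141, 431, 288, 75, _, _, _, _, 702, 944]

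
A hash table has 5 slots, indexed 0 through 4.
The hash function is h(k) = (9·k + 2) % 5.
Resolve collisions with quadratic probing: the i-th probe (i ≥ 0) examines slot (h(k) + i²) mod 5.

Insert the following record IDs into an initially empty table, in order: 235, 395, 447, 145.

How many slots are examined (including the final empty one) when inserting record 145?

3

235 hashes to 2; slot 2 is free => place at 2.
395 hashes to 2; 2 taken => place at 3.
447 hashes to 0; slot 0 is free => place at 0.
145 hashes to 2; 2,3 taken => place at 1.
Table: [447, 145, 235, 395, ∅]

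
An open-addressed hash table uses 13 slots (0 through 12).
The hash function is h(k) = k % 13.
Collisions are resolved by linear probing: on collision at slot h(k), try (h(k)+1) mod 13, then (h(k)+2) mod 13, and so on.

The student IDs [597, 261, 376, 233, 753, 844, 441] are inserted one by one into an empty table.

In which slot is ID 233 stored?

2

597: h=12 -> slot 12
261: h=1 -> slot 1
376: h=12, probe 12,0 -> slot 0
233: h=12, probe 12,0,1,2 -> slot 2
753: h=12, probe 12,0,1,2,3 -> slot 3
844: h=12, probe 12,0,1,2,3,4 -> slot 4
441: h=12, probe 12,0,1,2,3,4,5 -> slot 5
Table: [376, 261, 233, 753, 844, 441, -, -, -, -, -, -, 597]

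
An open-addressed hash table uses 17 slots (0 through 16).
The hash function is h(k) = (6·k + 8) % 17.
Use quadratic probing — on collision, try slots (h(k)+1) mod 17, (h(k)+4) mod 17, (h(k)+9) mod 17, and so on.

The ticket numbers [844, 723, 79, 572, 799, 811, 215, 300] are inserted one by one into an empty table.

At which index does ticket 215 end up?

15

844 hashes to 6; slot 6 is free → place at 6.
723 hashes to 11; slot 11 is free → place at 11.
79 hashes to 6; 6 taken → place at 7.
572 hashes to 6; 6,7 taken → place at 10.
799 hashes to 8; slot 8 is free → place at 8.
811 hashes to 12; slot 12 is free → place at 12.
215 hashes to 6; 6,7,10 taken → place at 15.
300 hashes to 6; 6,7,10,15 taken → place at 5.
Table: [., ., ., ., ., 300, 844, 79, 799, ., 572, 723, 811, ., ., 215, .]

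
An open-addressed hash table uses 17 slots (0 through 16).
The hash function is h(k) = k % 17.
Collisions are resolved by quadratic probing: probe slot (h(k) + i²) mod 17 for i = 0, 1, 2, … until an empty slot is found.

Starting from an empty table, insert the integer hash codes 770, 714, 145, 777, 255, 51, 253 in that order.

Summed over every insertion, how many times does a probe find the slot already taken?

Insert 770: h=5, slot 5 empty => index 5.
Insert 714: h=0, slot 0 empty => index 0.
Insert 145: h=9, slot 9 empty => index 9.
Insert 777: h=12, slot 12 empty => index 12.
Insert 255: h=0, slot 0 occupied => index 1.
Insert 51: h=0, slots 0,1 occupied => index 4.
Insert 253: h=15, slot 15 empty => index 15.
Table: [714, 255, ∅, ∅, 51, 770, ∅, ∅, ∅, 145, ∅, ∅, 777, ∅, ∅, 253, ∅]

3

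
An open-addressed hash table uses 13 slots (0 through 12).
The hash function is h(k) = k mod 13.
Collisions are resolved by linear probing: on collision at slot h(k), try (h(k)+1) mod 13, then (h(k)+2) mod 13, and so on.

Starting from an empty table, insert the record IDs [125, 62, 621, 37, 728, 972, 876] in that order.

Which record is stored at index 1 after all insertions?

Insert 125: h=8, slot 8 empty → index 8.
Insert 62: h=10, slot 10 empty → index 10.
Insert 621: h=10, slot 10 occupied → index 11.
Insert 37: h=11, slot 11 occupied → index 12.
Insert 728: h=0, slot 0 empty → index 0.
Insert 972: h=10, slots 10,11,12,0 occupied → index 1.
Insert 876: h=5, slot 5 empty → index 5.
Table: [728, 972, —, —, —, 876, —, —, 125, —, 62, 621, 37]

972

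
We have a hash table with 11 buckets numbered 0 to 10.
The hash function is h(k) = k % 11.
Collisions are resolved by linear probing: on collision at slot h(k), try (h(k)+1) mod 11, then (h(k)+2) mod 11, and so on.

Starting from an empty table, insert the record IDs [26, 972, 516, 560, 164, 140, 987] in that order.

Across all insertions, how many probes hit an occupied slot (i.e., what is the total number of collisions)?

26: h=4 => slot 4
972: h=4, probe 4,5 => slot 5
516: h=10 => slot 10
560: h=10, probe 10,0 => slot 0
164: h=10, probe 10,0,1 => slot 1
140: h=8 => slot 8
987: h=8, probe 8,9 => slot 9
Table: [560, 164, —, —, 26, 972, —, —, 140, 987, 516]

5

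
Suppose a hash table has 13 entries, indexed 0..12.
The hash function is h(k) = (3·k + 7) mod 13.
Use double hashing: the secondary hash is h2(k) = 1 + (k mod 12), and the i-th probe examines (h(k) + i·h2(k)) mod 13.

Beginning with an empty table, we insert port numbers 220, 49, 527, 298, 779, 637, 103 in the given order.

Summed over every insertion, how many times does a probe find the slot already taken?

4

Insert 220: h=4, slot 4 empty → index 4.
Insert 49: h=11, slot 11 empty → index 11.
Insert 527: h=2, slot 2 empty → index 2.
Insert 298: h=4, h2=11, slots 4,2 occupied → index 0.
Insert 779: h=4, h2=12, slot 4 occupied → index 3.
Insert 637: h=7, slot 7 empty → index 7.
Insert 103: h=4, h2=8, slot 4 occupied → index 12.
Table: [298, —, 527, 779, 220, —, —, 637, —, —, —, 49, 103]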